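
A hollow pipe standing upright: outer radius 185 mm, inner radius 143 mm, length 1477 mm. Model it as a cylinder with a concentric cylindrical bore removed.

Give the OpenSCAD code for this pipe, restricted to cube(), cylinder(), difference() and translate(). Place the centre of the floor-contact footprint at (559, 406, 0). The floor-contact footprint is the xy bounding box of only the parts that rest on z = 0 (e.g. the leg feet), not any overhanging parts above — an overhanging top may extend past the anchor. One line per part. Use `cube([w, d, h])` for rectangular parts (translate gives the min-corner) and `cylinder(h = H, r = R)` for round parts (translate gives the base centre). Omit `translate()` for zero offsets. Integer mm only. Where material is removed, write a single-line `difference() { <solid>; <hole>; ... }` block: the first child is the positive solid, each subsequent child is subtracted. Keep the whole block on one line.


difference() { translate([559, 406, 0]) cylinder(h = 1477, r = 185); translate([559, 406, 0]) cylinder(h = 1477, r = 143); }


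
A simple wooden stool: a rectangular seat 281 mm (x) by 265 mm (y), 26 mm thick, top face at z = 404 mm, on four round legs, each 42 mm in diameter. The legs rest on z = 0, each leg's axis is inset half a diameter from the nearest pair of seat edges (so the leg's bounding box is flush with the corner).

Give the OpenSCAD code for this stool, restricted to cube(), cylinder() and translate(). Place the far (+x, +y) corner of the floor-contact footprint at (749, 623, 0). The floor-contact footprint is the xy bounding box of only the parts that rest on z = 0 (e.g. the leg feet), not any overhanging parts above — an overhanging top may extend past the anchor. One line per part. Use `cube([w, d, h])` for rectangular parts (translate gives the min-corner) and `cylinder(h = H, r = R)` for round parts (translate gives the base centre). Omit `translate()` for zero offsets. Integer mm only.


// leg_h = 404 - 26 = 378
translate([468, 358, 378]) cube([281, 265, 26]);
translate([489, 379, 0]) cylinder(h = 378, r = 21);
translate([728, 379, 0]) cylinder(h = 378, r = 21);
translate([489, 602, 0]) cylinder(h = 378, r = 21);
translate([728, 602, 0]) cylinder(h = 378, r = 21);


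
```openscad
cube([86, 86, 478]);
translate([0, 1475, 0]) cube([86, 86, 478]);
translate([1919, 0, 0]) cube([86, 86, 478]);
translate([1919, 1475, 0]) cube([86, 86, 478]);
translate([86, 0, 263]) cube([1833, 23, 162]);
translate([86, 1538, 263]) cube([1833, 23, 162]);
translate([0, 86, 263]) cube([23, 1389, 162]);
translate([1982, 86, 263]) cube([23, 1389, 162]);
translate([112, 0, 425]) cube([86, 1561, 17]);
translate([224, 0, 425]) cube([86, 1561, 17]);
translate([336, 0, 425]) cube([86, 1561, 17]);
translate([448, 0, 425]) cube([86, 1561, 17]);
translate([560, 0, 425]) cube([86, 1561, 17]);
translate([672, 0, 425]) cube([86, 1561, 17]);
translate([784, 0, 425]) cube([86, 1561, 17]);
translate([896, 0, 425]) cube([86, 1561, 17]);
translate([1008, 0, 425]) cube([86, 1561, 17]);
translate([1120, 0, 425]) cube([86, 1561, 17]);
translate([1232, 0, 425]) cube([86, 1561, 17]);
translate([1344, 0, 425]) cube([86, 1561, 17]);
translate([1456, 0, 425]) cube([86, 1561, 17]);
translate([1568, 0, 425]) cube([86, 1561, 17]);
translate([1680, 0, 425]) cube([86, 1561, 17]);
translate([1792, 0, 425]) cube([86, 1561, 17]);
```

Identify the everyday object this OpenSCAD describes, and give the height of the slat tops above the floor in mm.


A bed frame. The slat-top height is 442 mm.

Four posts, four rails, and a row of slats — a bed frame. Slats sit on the rails at z = 263 + 162 = 425; with slat thickness 17, the top is 442 mm.


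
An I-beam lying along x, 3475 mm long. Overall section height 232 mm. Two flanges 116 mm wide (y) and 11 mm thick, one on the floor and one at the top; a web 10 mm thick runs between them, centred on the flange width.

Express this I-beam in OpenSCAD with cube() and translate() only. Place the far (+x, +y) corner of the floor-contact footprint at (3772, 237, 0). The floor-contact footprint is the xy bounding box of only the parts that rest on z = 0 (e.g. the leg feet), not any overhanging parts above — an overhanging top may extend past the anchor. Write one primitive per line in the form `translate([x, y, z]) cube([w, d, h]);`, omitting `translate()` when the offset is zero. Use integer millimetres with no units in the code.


translate([297, 121, 0]) cube([3475, 116, 11]);
translate([297, 174, 11]) cube([3475, 10, 210]);
translate([297, 121, 221]) cube([3475, 116, 11]);


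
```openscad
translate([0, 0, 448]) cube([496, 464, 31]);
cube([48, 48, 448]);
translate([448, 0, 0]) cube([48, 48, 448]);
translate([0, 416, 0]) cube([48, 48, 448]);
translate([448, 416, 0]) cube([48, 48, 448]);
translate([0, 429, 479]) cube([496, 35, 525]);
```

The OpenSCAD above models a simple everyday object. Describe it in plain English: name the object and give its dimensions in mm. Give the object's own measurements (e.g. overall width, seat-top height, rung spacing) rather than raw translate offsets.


A chair. The seat is a 496×464×31 mm slab with its top at z = 479 mm, on four 48×48 mm corner legs (flush with the seat edges, standing on z = 0). A flat backrest 35 mm thick, 525 mm tall, spans the full seat width and rises from the seat top along its +y edge, rear face flush with the rear of the seat.


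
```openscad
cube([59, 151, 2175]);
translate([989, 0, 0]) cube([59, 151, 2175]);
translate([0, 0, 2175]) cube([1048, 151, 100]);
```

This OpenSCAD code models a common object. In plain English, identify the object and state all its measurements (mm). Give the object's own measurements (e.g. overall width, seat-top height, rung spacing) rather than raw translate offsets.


A door frame. The clear opening is 930 mm wide and 2175 mm high. Two 59 mm wide jambs, 151 mm deep, stand either side of the opening from the floor to the top of the opening. A 100 mm thick head sits across the top of both jambs, spanning the full outside width of the frame.


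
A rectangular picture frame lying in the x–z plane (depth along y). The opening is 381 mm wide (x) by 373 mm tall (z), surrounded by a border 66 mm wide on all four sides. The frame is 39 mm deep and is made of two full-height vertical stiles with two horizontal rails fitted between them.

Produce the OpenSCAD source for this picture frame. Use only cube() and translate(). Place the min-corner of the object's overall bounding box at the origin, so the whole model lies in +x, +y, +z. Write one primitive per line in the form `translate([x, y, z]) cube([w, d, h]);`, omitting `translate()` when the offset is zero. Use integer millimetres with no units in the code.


cube([66, 39, 505]);
translate([447, 0, 0]) cube([66, 39, 505]);
translate([66, 0, 0]) cube([381, 39, 66]);
translate([66, 0, 439]) cube([381, 39, 66]);


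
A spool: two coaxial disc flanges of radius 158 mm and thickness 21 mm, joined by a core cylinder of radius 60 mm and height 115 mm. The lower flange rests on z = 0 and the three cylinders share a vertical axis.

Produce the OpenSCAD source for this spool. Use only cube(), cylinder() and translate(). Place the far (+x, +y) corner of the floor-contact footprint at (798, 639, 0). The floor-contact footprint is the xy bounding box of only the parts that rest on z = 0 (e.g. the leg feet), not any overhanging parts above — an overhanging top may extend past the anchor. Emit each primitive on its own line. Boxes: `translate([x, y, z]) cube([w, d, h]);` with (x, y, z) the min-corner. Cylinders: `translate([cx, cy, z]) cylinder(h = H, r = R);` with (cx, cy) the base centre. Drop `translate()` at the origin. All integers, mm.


translate([640, 481, 0]) cylinder(h = 21, r = 158);
translate([640, 481, 21]) cylinder(h = 115, r = 60);
translate([640, 481, 136]) cylinder(h = 21, r = 158);


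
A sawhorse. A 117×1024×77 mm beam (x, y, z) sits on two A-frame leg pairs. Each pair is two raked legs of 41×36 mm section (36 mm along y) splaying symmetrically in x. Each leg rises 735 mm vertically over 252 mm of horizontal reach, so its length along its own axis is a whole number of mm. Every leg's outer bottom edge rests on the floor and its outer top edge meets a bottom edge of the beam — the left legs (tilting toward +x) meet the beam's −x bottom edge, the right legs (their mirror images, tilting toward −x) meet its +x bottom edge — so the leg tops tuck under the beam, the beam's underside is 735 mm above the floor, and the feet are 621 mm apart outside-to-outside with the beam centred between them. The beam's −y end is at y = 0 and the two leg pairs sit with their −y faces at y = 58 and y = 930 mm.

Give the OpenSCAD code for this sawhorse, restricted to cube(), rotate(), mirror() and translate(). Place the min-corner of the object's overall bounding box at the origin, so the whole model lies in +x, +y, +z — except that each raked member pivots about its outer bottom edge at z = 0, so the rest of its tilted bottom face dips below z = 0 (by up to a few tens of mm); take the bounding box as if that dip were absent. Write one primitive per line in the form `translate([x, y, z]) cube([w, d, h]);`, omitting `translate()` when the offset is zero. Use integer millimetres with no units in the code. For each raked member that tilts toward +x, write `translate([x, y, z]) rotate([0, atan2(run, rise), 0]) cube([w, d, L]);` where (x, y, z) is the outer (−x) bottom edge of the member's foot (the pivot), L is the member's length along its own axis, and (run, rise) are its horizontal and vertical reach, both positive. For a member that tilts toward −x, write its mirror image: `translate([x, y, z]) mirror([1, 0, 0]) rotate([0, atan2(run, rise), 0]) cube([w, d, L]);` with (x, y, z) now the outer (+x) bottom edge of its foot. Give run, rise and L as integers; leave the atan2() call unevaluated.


translate([252, 0, 735]) cube([117, 1024, 77]);
translate([0, 58, 0]) rotate([0, atan2(252, 735), 0]) cube([41, 36, 777]);
translate([621, 58, 0]) mirror([1, 0, 0]) rotate([0, atan2(252, 735), 0]) cube([41, 36, 777]);
translate([0, 930, 0]) rotate([0, atan2(252, 735), 0]) cube([41, 36, 777]);
translate([621, 930, 0]) mirror([1, 0, 0]) rotate([0, atan2(252, 735), 0]) cube([41, 36, 777]);


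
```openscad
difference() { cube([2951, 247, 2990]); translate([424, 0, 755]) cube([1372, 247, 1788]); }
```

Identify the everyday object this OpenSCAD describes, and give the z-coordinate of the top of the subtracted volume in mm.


A wall with a window opening. The window head height is 2543 mm.

A wall with a rectangular opening subtracted — a window. Sill at z = 755, opening 1788 mm tall, so the head is at 755 + 1788 = 2543 mm.


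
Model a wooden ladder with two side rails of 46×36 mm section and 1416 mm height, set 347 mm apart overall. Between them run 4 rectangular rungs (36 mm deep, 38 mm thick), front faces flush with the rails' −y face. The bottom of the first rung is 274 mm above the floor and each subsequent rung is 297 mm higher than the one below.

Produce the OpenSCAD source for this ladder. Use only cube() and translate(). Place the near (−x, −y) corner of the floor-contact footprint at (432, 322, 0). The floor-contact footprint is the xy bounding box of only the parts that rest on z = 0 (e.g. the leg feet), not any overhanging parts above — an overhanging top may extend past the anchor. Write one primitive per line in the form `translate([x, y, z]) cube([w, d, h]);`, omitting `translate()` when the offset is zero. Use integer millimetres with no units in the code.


translate([432, 322, 0]) cube([46, 36, 1416]);
translate([733, 322, 0]) cube([46, 36, 1416]);
translate([478, 322, 274]) cube([255, 36, 38]);
translate([478, 322, 571]) cube([255, 36, 38]);
translate([478, 322, 868]) cube([255, 36, 38]);
translate([478, 322, 1165]) cube([255, 36, 38]);


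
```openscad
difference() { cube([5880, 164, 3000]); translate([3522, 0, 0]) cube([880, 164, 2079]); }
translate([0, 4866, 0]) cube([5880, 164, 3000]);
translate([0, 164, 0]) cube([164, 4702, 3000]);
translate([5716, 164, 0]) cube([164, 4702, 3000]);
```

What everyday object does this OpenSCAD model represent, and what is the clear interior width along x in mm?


A single room. The interior width is 5552 mm.

Four walls enclosing a rectangle with a door in the front wall — a room. Outside width 5880 minus two 164 mm walls gives 5552 mm.


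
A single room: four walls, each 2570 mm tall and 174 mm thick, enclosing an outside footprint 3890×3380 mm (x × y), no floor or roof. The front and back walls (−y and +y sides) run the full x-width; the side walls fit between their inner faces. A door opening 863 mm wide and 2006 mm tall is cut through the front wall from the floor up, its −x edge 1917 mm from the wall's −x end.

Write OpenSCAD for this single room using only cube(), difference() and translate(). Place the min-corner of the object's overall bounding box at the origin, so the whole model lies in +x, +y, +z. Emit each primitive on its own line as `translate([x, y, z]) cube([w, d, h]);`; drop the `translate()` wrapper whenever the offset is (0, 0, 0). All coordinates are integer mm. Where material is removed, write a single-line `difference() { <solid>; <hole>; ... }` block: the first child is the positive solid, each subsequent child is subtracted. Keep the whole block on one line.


difference() { cube([3890, 174, 2570]); translate([1917, 0, 0]) cube([863, 174, 2006]); }
translate([0, 3206, 0]) cube([3890, 174, 2570]);
translate([0, 174, 0]) cube([174, 3032, 2570]);
translate([3716, 174, 0]) cube([174, 3032, 2570]);


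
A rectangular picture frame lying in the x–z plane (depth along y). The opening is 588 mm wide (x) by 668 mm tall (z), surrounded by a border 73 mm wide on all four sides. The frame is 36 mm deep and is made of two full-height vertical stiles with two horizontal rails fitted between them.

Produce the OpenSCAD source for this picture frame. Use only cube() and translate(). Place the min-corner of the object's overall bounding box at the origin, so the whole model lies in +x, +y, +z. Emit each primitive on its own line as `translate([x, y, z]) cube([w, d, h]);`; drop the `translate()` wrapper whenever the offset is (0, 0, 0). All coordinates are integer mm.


cube([73, 36, 814]);
translate([661, 0, 0]) cube([73, 36, 814]);
translate([73, 0, 0]) cube([588, 36, 73]);
translate([73, 0, 741]) cube([588, 36, 73]);


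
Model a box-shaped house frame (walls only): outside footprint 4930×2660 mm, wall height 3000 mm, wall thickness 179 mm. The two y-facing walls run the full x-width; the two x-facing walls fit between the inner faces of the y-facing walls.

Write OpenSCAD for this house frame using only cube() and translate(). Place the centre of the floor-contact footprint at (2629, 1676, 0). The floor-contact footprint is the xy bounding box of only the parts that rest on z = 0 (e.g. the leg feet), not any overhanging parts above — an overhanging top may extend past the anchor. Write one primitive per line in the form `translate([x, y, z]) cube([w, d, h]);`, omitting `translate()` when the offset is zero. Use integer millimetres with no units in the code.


translate([164, 346, 0]) cube([4930, 179, 3000]);
translate([164, 2827, 0]) cube([4930, 179, 3000]);
translate([164, 525, 0]) cube([179, 2302, 3000]);
translate([4915, 525, 0]) cube([179, 2302, 3000]);


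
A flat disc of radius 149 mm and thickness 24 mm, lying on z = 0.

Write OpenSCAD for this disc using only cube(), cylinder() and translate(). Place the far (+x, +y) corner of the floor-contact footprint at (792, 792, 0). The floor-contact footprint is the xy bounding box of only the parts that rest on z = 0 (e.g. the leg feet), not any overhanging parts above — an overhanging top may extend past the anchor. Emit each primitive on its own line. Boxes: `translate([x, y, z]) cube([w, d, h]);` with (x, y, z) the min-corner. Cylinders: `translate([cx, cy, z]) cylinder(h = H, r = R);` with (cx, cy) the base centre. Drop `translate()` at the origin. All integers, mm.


translate([643, 643, 0]) cylinder(h = 24, r = 149);


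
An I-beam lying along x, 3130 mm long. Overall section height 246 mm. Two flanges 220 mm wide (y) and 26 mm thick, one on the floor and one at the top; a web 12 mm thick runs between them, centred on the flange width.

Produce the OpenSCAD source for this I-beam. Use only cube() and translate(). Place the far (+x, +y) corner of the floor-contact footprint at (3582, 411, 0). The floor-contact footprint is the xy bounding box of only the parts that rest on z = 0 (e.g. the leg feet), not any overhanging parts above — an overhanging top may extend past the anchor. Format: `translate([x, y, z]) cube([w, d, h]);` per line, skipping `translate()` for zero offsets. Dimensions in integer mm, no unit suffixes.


translate([452, 191, 0]) cube([3130, 220, 26]);
translate([452, 295, 26]) cube([3130, 12, 194]);
translate([452, 191, 220]) cube([3130, 220, 26]);


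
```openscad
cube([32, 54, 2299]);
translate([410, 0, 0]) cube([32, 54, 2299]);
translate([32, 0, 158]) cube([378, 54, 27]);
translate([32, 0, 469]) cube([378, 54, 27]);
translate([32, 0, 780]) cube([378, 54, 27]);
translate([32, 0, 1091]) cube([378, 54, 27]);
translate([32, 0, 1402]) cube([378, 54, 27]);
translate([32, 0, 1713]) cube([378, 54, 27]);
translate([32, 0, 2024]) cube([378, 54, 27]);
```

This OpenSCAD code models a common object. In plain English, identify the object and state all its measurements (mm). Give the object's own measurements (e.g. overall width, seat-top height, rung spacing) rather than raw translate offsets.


A straight ladder. Two 32×54 mm vertical rails, 2299 mm tall, stand 442 mm apart (outside-to-outside) with their front faces coplanar on the −y side. 7 rungs, each 54 mm deep and 27 mm tall, span between the inner faces of the rails, front faces flush with the rails. The lowest rung's underside is at z = 158 mm and rungs are spaced 311 mm apart (underside to underside).


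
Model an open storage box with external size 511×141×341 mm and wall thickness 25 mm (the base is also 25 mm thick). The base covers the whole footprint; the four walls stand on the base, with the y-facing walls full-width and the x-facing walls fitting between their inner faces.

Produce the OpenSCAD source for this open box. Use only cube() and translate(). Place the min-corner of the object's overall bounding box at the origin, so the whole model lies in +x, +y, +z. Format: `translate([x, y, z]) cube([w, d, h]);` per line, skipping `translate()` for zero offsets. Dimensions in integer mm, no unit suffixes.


cube([511, 141, 25]);
translate([0, 0, 25]) cube([511, 25, 316]);
translate([0, 116, 25]) cube([511, 25, 316]);
translate([0, 25, 25]) cube([25, 91, 316]);
translate([486, 25, 25]) cube([25, 91, 316]);


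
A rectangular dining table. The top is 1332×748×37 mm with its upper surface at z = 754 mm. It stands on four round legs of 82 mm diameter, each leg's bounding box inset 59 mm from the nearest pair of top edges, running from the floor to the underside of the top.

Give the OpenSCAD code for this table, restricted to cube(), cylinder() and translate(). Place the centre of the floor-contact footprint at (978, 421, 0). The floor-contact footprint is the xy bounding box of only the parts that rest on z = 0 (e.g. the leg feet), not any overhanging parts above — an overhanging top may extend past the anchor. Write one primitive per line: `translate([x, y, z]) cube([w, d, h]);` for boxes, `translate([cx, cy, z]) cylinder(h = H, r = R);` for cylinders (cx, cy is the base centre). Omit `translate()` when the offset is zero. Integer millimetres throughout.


translate([312, 47, 717]) cube([1332, 748, 37]);
translate([412, 147, 0]) cylinder(h = 717, r = 41);
translate([1544, 147, 0]) cylinder(h = 717, r = 41);
translate([412, 695, 0]) cylinder(h = 717, r = 41);
translate([1544, 695, 0]) cylinder(h = 717, r = 41);


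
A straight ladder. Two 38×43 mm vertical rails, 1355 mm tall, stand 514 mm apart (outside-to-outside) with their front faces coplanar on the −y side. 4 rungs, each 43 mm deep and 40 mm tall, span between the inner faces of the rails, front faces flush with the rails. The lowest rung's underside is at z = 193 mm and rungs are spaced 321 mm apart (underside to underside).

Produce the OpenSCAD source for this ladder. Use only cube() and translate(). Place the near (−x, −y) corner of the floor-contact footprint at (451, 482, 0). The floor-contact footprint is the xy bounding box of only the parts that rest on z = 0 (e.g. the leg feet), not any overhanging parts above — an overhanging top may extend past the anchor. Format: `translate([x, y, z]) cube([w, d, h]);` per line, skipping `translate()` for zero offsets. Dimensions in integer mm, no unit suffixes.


translate([451, 482, 0]) cube([38, 43, 1355]);
translate([927, 482, 0]) cube([38, 43, 1355]);
translate([489, 482, 193]) cube([438, 43, 40]);
translate([489, 482, 514]) cube([438, 43, 40]);
translate([489, 482, 835]) cube([438, 43, 40]);
translate([489, 482, 1156]) cube([438, 43, 40]);


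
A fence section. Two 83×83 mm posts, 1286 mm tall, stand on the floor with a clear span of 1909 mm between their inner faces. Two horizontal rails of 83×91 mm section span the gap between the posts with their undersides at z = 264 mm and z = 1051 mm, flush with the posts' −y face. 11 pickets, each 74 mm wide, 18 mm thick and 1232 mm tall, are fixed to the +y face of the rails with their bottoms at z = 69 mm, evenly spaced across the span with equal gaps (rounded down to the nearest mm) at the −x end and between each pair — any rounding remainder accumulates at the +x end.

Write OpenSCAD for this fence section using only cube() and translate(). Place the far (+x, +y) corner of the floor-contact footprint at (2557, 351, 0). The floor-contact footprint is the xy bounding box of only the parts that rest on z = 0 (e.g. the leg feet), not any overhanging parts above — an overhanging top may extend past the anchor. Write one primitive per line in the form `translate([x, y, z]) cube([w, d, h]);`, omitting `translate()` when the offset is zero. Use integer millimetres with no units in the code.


translate([482, 268, 0]) cube([83, 83, 1286]);
translate([2474, 268, 0]) cube([83, 83, 1286]);
translate([565, 268, 264]) cube([1909, 83, 91]);
translate([565, 268, 1051]) cube([1909, 83, 91]);
translate([656, 351, 69]) cube([74, 18, 1232]);
translate([821, 351, 69]) cube([74, 18, 1232]);
translate([986, 351, 69]) cube([74, 18, 1232]);
translate([1151, 351, 69]) cube([74, 18, 1232]);
translate([1316, 351, 69]) cube([74, 18, 1232]);
translate([1481, 351, 69]) cube([74, 18, 1232]);
translate([1646, 351, 69]) cube([74, 18, 1232]);
translate([1811, 351, 69]) cube([74, 18, 1232]);
translate([1976, 351, 69]) cube([74, 18, 1232]);
translate([2141, 351, 69]) cube([74, 18, 1232]);
translate([2306, 351, 69]) cube([74, 18, 1232]);


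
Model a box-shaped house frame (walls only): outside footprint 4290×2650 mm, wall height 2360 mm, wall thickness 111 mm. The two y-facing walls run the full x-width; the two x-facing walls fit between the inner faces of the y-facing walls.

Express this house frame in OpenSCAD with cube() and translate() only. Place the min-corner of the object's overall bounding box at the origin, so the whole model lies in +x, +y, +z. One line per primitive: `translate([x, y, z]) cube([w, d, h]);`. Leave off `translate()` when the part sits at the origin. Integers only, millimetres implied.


cube([4290, 111, 2360]);
translate([0, 2539, 0]) cube([4290, 111, 2360]);
translate([0, 111, 0]) cube([111, 2428, 2360]);
translate([4179, 111, 0]) cube([111, 2428, 2360]);


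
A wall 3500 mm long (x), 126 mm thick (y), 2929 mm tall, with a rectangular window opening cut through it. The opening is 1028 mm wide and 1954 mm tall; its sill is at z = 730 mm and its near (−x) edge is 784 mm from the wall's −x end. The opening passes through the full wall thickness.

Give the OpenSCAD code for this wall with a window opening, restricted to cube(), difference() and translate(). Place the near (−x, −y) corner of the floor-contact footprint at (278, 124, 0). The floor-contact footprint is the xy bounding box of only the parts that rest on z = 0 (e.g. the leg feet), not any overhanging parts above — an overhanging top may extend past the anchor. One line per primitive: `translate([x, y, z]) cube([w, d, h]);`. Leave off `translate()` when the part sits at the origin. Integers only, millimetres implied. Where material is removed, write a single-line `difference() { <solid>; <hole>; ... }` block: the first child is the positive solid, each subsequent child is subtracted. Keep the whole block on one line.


difference() { translate([278, 124, 0]) cube([3500, 126, 2929]); translate([1062, 124, 730]) cube([1028, 126, 1954]); }


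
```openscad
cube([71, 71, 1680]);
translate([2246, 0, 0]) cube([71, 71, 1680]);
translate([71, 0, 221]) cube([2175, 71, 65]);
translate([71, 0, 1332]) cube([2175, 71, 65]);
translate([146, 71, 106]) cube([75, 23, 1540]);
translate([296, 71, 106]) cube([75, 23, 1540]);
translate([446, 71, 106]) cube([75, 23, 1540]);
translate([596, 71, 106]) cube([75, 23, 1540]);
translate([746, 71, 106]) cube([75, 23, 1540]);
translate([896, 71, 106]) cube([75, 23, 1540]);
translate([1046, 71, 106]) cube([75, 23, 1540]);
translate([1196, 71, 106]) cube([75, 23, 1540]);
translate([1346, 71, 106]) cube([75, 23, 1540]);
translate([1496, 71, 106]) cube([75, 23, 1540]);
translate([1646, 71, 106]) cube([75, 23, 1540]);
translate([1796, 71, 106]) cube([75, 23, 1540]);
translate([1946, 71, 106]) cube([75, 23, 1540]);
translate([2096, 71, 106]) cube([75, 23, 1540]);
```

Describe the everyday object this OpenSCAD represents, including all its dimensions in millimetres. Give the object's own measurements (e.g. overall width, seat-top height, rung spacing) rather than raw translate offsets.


A fence section. Two 71×71 mm posts, 1680 mm tall, stand on the floor with a clear span of 2175 mm between their inner faces. Two horizontal rails of 71×65 mm section span the gap between the posts with their undersides at z = 221 mm and z = 1332 mm, flush with the posts' −y face. 14 pickets, each 75 mm wide, 23 mm thick and 1540 mm tall, are fixed to the +y face of the rails with their bottoms at z = 106 mm, spaced across the span with a 75 mm gap after the −x post and between neighbouring pickets and before the +x post.


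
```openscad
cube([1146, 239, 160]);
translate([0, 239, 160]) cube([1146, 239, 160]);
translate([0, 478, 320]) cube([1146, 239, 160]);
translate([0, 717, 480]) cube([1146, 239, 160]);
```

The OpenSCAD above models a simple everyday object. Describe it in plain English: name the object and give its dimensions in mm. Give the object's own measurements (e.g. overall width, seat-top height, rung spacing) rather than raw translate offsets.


A straight staircase of 4 solid steps. Each step is 1146 mm wide (x), 239 mm deep (y, the going) and 160 mm tall (the rise). The first step rests on the floor; each subsequent step sits one going further in +y and one rise higher in +z, directly behind and above the previous step with no overlap.


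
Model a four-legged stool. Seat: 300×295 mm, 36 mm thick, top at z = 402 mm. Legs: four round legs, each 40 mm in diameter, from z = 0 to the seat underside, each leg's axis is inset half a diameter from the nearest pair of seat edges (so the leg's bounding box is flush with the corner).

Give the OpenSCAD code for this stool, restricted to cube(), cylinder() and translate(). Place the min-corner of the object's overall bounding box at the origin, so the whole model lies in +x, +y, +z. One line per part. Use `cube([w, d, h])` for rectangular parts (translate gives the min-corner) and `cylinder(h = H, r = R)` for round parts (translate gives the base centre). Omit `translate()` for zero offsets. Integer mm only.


translate([0, 0, 366]) cube([300, 295, 36]);
translate([20, 20, 0]) cylinder(h = 366, r = 20);
translate([280, 20, 0]) cylinder(h = 366, r = 20);
translate([20, 275, 0]) cylinder(h = 366, r = 20);
translate([280, 275, 0]) cylinder(h = 366, r = 20);


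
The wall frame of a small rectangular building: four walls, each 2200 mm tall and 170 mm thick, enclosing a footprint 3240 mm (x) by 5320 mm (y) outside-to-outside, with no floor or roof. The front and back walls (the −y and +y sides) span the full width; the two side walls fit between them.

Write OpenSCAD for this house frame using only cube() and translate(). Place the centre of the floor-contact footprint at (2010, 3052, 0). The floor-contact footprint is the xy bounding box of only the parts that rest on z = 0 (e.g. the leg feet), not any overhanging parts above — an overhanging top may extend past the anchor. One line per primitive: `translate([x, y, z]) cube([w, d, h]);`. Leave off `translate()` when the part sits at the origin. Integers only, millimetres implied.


translate([390, 392, 0]) cube([3240, 170, 2200]);
translate([390, 5542, 0]) cube([3240, 170, 2200]);
translate([390, 562, 0]) cube([170, 4980, 2200]);
translate([3460, 562, 0]) cube([170, 4980, 2200]);


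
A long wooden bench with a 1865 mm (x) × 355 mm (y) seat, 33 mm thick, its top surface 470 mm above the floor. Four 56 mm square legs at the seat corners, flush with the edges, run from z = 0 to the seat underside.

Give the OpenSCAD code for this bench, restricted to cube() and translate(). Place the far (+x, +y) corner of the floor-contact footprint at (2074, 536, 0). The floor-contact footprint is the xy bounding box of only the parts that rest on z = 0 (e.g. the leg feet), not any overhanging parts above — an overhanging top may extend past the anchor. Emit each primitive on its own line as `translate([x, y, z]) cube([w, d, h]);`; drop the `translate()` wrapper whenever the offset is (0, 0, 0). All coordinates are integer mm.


translate([209, 181, 437]) cube([1865, 355, 33]);
translate([209, 181, 0]) cube([56, 56, 437]);
translate([209, 480, 0]) cube([56, 56, 437]);
translate([2018, 181, 0]) cube([56, 56, 437]);
translate([2018, 480, 0]) cube([56, 56, 437]);


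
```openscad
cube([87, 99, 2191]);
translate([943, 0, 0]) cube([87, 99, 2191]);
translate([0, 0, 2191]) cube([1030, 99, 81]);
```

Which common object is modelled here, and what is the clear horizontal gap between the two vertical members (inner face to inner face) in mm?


A door frame. The clear opening width is 856 mm.

Two 2191 mm tall posts with a header on top — a door frame. The left jamb is 87 mm wide at x = 0; the right jamb starts at x = 943. The clear opening is 943 − 87 = 856 mm.


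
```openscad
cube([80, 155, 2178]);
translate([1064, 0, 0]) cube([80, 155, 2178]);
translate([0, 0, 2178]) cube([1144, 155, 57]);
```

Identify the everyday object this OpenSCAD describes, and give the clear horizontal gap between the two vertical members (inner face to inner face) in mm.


A door frame. The clear opening width is 984 mm.

Two 2178 mm tall posts with a header on top — a door frame. The left jamb is 80 mm wide at x = 0; the right jamb starts at x = 1064. The clear opening is 1064 − 80 = 984 mm.


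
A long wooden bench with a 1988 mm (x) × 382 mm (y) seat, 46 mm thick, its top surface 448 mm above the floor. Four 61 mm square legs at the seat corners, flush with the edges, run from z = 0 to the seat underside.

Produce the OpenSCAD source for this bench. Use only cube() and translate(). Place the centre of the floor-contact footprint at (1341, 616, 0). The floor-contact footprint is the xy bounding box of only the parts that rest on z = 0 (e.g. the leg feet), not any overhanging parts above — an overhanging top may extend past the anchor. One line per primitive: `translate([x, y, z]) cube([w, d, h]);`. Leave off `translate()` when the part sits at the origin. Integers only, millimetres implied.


translate([347, 425, 402]) cube([1988, 382, 46]);
translate([347, 425, 0]) cube([61, 61, 402]);
translate([347, 746, 0]) cube([61, 61, 402]);
translate([2274, 425, 0]) cube([61, 61, 402]);
translate([2274, 746, 0]) cube([61, 61, 402]);


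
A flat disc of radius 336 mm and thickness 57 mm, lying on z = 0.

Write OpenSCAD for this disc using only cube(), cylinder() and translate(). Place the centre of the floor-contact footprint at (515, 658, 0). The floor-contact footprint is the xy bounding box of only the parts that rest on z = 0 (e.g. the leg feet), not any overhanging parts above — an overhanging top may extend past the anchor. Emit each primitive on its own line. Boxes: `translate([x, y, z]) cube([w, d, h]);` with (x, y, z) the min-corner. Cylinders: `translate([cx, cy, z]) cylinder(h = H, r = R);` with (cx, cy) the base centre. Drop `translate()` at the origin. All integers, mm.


translate([515, 658, 0]) cylinder(h = 57, r = 336);


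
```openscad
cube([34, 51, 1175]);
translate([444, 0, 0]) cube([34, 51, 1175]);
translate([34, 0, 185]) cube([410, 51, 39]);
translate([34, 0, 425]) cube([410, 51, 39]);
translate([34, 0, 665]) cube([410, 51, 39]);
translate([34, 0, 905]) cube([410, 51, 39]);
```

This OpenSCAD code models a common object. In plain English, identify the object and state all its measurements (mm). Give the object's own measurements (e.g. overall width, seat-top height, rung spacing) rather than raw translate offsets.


A straight ladder. Two 34×51 mm vertical rails, 1175 mm tall, stand 478 mm apart (outside-to-outside) with their front faces coplanar on the −y side. 4 rungs, each 51 mm deep and 39 mm tall, span between the inner faces of the rails, front faces flush with the rails. The lowest rung's underside is at z = 185 mm and rungs are spaced 240 mm apart (underside to underside).


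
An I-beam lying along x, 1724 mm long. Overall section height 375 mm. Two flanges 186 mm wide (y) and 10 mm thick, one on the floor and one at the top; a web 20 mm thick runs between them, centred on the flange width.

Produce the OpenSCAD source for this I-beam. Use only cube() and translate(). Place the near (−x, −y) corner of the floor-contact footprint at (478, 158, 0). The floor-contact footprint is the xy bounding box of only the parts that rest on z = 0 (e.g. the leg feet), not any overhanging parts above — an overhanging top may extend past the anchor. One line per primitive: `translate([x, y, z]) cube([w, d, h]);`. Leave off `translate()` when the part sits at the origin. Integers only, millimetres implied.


translate([478, 158, 0]) cube([1724, 186, 10]);
translate([478, 241, 10]) cube([1724, 20, 355]);
translate([478, 158, 365]) cube([1724, 186, 10]);


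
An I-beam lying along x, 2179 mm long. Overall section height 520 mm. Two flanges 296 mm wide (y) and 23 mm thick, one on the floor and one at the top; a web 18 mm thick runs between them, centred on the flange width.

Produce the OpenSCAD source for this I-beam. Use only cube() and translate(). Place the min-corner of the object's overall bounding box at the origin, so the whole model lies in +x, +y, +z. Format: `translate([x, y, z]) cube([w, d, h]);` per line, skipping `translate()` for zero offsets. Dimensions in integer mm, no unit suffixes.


cube([2179, 296, 23]);
translate([0, 139, 23]) cube([2179, 18, 474]);
translate([0, 0, 497]) cube([2179, 296, 23]);


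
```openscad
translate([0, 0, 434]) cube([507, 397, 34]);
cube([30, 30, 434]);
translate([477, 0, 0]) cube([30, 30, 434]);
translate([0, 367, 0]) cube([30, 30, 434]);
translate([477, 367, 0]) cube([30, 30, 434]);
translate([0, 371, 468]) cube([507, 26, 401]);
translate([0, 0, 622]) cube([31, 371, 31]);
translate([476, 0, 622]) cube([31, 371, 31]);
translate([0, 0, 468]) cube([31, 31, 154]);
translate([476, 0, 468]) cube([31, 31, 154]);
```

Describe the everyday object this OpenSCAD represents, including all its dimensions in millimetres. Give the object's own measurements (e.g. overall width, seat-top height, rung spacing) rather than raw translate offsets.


A chair. The seat is a 507×397×34 mm slab with its top at z = 468 mm, on four 30×30 mm corner legs (flush with the seat edges, standing on z = 0). A flat backrest 26 mm thick, 401 mm tall, spans the full seat width and rises from the seat top along its +y edge, rear face flush with the rear of the seat. Two armrests of 31×31 mm section run along each side from the seat's front edge to the front of the backrest, top faces 185 mm above the seat top and outer faces flush with the seat's x-edges; a 31×31 mm post under the front of each armrest stands on the seat at the front corner.


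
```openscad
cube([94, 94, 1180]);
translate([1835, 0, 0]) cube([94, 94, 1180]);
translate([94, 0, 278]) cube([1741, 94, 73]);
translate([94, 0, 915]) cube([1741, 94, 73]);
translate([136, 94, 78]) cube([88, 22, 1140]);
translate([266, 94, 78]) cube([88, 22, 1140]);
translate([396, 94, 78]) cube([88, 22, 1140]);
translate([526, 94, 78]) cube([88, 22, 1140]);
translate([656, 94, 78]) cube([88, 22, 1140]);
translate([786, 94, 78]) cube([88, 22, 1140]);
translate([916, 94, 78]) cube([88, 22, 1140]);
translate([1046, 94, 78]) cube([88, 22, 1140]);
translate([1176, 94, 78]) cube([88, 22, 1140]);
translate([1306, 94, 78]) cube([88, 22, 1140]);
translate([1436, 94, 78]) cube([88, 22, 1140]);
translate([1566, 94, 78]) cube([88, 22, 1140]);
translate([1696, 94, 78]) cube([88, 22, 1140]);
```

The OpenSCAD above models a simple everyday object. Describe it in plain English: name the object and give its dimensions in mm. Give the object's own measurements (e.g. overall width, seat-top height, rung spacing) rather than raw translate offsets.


A fence section. Two 94×94 mm posts, 1180 mm tall, stand on the floor with a clear span of 1741 mm between their inner faces. Two horizontal rails of 94×73 mm section span the gap between the posts with their undersides at z = 278 mm and z = 915 mm, flush with the posts' −y face. 13 pickets, each 88 mm wide, 22 mm thick and 1140 mm tall, are fixed to the +y face of the rails with their bottoms at z = 78 mm, spaced across the span with a 42 mm gap after the −x post and between neighbouring pickets, with 51 mm left before the +x post.


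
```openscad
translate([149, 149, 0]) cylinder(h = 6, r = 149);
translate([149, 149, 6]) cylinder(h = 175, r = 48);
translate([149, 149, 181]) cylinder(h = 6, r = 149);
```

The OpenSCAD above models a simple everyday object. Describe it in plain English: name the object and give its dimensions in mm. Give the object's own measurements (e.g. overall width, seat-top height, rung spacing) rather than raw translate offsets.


A spool: two coaxial disc flanges of radius 149 mm and thickness 6 mm, joined by a core cylinder of radius 48 mm and height 175 mm. The lower flange rests on z = 0 and the three cylinders share a vertical axis.


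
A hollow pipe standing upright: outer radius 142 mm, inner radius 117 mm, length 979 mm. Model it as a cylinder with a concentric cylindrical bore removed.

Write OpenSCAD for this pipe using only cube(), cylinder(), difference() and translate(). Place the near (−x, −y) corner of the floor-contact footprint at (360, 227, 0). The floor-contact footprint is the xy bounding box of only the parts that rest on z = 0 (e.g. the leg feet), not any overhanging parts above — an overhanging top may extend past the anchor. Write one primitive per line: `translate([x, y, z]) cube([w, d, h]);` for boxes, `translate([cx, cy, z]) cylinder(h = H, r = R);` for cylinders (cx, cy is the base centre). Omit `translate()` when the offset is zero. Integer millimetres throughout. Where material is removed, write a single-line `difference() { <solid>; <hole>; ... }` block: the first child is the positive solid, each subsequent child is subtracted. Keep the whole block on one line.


difference() { translate([502, 369, 0]) cylinder(h = 979, r = 142); translate([502, 369, 0]) cylinder(h = 979, r = 117); }


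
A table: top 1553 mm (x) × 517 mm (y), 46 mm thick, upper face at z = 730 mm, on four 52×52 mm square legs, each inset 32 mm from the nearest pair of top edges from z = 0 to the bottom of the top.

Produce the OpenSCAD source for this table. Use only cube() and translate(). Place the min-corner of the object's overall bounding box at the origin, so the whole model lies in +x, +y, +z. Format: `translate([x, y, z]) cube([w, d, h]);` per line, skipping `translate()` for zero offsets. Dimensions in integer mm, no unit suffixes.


translate([0, 0, 684]) cube([1553, 517, 46]);
translate([32, 32, 0]) cube([52, 52, 684]);
translate([1469, 32, 0]) cube([52, 52, 684]);
translate([32, 433, 0]) cube([52, 52, 684]);
translate([1469, 433, 0]) cube([52, 52, 684]);
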